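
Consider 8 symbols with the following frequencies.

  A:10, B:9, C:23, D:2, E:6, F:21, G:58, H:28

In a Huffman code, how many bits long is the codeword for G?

1

Build the tree from the bottom:
merge D(2) and E(6): 8
merge 8 and B(9): 17
merge A(10) and 17: 27
merge F(21) and C(23): 44
merge 27 and H(28): 55
merge 44 and 55: 99
merge G(58) and 99: 157
G sits one level below the root: a 1-bit codeword.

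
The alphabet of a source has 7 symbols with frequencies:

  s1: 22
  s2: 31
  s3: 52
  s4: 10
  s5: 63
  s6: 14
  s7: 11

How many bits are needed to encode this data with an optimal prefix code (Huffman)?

515

Greedily combine the two least-frequent nodes:
s4(10) + s7(11) → 21
s6(14) + 21 → 35
s1(22) + s2(31) → 53
35 + s3(52) → 87
53 + s5(63) → 116
87 + 116 → 203
Total encoded bits = sum of merged weights = 21 + 35 + 53 + 87 + 116 + 203 = 515.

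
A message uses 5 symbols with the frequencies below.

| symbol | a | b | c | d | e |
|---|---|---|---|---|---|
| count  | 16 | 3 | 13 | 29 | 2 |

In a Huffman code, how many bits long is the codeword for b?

Huffman merges, smallest pair first:
combine e(2), b(3) → 5
combine 5, c(13) → 18
combine a(16), 18 → 34
combine d(29), 34 → 63
b sits 4 levels below the root, so its codeword is 4 bits.

4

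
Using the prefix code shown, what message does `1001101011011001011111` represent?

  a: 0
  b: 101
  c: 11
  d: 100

dcabbdbcc

Read left to right; each codeword is recognised as soon as it completes (prefix code):
  100→d | 11→c | 0→a | 101→b | 101→b | 100→d | 101→b | 11→c | 11→c
Decoded message: dcabbdbcc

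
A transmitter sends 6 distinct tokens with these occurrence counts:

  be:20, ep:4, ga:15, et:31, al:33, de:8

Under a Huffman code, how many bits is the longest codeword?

Merge the two lowest-weight nodes at each step:
merge ep(4) and de(8): 12
merge 12 and ga(15): 27
merge be(20) and 27: 47
merge et(31) and al(33): 64
merge 47 and 64: 111
Maximum depth reached is 4.

4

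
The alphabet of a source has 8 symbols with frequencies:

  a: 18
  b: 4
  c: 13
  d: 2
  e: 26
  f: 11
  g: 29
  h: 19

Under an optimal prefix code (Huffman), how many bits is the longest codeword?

5

Merge the two lowest-weight nodes at each step:
combine d(2), b(4) → 6
combine 6, f(11) → 17
combine c(13), 17 → 30
combine a(18), h(19) → 37
combine e(26), g(29) → 55
combine 30, 37 → 67
combine 55, 67 → 122
The first pair merged (d, b) ends up deepest, at depth 5.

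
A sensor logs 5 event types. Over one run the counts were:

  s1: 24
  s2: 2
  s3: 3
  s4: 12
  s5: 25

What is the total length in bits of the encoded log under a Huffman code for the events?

Greedily combine the two least-frequent nodes:
combine s2(2), s3(3) → 5
combine 5, s4(12) → 17
combine 17, s1(24) → 41
combine s5(25), 41 → 66
Total encoded bits = sum of merged weights = 5 + 17 + 41 + 66 = 129.

129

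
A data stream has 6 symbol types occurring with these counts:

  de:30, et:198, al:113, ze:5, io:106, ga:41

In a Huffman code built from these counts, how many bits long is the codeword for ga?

Build the tree from the bottom:
ze(5) + de(30) → 35
35 + ga(41) → 76
76 + io(106) → 182
al(113) + 182 → 295
et(198) + 295 → 493
The subtree containing ga is merged 4 times, so code length = 4.

4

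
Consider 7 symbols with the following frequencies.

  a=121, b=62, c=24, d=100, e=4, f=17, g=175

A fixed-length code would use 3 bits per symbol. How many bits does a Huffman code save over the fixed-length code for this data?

330

Fixed-length: 3 bits × 503 symbols = 1509 bits.
Huffman merges:
e(4) + f(17) → 21
21 + c(24) → 45
45 + b(62) → 107
d(100) + 107 → 207
a(121) + g(175) → 296
207 + 296 → 503
Huffman total = 21 + 45 + 107 + 207 + 296 + 503 = 1179 bits.
Saving = 1509 − 1179 = 330 bits.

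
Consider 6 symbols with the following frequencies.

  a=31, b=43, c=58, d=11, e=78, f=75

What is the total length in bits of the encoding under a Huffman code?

Merge the two smallest weights repeatedly:
d(11) + a(31) → 42
42 + b(43) → 85
c(58) + f(75) → 133
e(78) + 85 → 163
133 + 163 → 296
The encoded length is the sum of every internal node's weight: 42 + 85 + 133 + 163 + 296 = 719 bits.

719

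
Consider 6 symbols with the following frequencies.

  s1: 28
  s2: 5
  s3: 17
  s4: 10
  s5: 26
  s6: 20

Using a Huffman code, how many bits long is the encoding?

Greedily combine the two least-frequent nodes:
combine s2(5), s4(10) → 15
combine 15, s3(17) → 32
combine s6(20), s5(26) → 46
combine s1(28), 32 → 60
combine 46, 60 → 106
The encoded length is the sum of every internal node's weight: 15 + 32 + 46 + 60 + 106 = 259 bits.

259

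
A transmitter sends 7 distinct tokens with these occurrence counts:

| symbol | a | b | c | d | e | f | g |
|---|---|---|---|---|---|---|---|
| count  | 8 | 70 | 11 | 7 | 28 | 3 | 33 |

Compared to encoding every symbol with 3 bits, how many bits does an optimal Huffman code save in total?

Fixed-length: 3 bits × 160 symbols = 480 bits.
Huffman merges:
f(3) + d(7) → 10
a(8) + 10 → 18
c(11) + 18 → 29
e(28) + 29 → 57
g(33) + 57 → 90
b(70) + 90 → 160
Huffman total = 10 + 18 + 29 + 57 + 90 + 160 = 364 bits.
Saving = 480 − 364 = 116 bits.

116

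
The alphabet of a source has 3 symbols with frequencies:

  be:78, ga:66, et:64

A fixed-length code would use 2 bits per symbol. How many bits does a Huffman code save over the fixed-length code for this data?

Fixed-length: 2 bits × 208 symbols = 416 bits.
Huffman merges:
combine et(64), ga(66) → 130
combine be(78), 130 → 208
Huffman total = 130 + 208 = 338 bits.
Saving = 416 − 338 = 78 bits.

78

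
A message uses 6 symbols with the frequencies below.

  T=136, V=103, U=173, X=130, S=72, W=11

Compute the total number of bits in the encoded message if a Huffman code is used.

1519

Greedily combine the two least-frequent nodes:
combine W(11), S(72) → 83
combine 83, V(103) → 186
combine X(130), T(136) → 266
combine U(173), 186 → 359
combine 266, 359 → 625
Each symbol's bit-cost is frequency × depth; summing gives 1519 bits (equivalently 83 + 186 + 266 + 359 + 625).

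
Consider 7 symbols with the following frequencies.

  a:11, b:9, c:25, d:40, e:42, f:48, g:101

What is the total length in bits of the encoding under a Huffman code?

691

Merge the two smallest weights repeatedly:
combine b(9), a(11) → 20
combine 20, c(25) → 45
combine d(40), e(42) → 82
combine 45, f(48) → 93
combine 82, 93 → 175
combine g(101), 175 → 276
Each symbol's bit-cost is frequency × depth; summing gives 691 bits (equivalently 20 + 45 + 82 + 93 + 175 + 276).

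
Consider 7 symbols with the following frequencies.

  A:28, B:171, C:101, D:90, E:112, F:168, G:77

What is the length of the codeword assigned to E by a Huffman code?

Repeatedly merge the two smallest:
combine A(28), G(77) → 105
combine D(90), C(101) → 191
combine 105, E(112) → 217
combine F(168), B(171) → 339
combine 191, 217 → 408
combine 339, 408 → 747
E sits 3 levels below the root, so its codeword is 3 bits.

3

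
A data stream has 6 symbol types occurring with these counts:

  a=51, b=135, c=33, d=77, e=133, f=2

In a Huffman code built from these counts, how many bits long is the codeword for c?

Huffman merges, smallest pair first:
merge f(2) and c(33): 35
merge 35 and a(51): 86
merge d(77) and 86: 163
merge e(133) and b(135): 268
merge 163 and 268: 431
c sits 4 levels below the root, so its codeword is 4 bits.

4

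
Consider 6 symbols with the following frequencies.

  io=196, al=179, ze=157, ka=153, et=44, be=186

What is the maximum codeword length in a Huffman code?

Merge the two lowest-weight nodes at each step:
et(44) + ka(153) → 197
ze(157) + al(179) → 336
be(186) + io(196) → 382
197 + 336 → 533
382 + 533 → 915
The rarest symbols sit at the bottom; the longest codeword is 3 bits.

3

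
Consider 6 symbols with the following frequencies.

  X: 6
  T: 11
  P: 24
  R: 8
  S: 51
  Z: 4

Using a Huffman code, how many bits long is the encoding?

214

Greedily combine the two least-frequent nodes:
combine Z(4), X(6) → 10
combine R(8), 10 → 18
combine T(11), 18 → 29
combine P(24), 29 → 53
combine S(51), 53 → 104
Total encoded bits = sum of merged weights = 10 + 18 + 29 + 53 + 104 = 214.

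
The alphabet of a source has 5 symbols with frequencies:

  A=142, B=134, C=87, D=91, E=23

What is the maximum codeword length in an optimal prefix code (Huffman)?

Merge the two lowest-weight nodes at each step:
E(23) + C(87) → 110
D(91) + 110 → 201
B(134) + A(142) → 276
201 + 276 → 477
The first pair merged (E, C) ends up deepest, at depth 3.

3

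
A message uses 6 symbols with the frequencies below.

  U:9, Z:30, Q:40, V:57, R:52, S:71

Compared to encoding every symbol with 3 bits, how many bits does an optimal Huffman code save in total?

Fixed-length: 3 bits × 259 symbols = 777 bits.
Huffman merges:
merge U(9) and Z(30): 39
merge 39 and Q(40): 79
merge R(52) and V(57): 109
merge S(71) and 79: 150
merge 109 and 150: 259
Huffman total = 39 + 79 + 109 + 150 + 259 = 636 bits.
Saving = 777 − 636 = 141 bits.

141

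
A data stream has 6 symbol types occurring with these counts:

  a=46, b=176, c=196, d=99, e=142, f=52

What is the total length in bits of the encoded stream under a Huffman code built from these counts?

Build the Huffman tree bottom-up:
a(46) + f(52) → 98
98 + d(99) → 197
e(142) + b(176) → 318
c(196) + 197 → 393
318 + 393 → 711
Each symbol's bit-cost is frequency × depth; summing gives 1717 bits (equivalently 98 + 197 + 318 + 393 + 711).

1717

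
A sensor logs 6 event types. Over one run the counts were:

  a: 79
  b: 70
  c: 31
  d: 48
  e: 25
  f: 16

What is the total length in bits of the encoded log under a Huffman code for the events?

Build the Huffman tree bottom-up:
f(16) + e(25) → 41
c(31) + 41 → 72
d(48) + b(70) → 118
72 + a(79) → 151
118 + 151 → 269
Each symbol's bit-cost is frequency × depth; summing gives 651 bits (equivalently 41 + 72 + 118 + 151 + 269).

651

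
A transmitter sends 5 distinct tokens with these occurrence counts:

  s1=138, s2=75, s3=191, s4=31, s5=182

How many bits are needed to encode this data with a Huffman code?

1340

Greedily combine the two least-frequent nodes:
merge s4(31) and s2(75): 106
merge 106 and s1(138): 244
merge s5(182) and s3(191): 373
merge 244 and 373: 617
Total encoded bits = sum of merged weights = 106 + 244 + 373 + 617 = 1340.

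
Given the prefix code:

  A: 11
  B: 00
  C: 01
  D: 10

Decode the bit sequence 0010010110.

Read left to right; each codeword is recognised as soon as it completes (prefix code):
  00→B | 10→D | 01→C | 01→C | 10→D
Decoded message: BDCCD

BDCCD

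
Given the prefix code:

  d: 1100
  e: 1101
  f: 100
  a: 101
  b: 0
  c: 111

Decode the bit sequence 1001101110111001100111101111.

Read left to right; each codeword is recognised as soon as it completes (prefix code):
  100→f | 1101→e | 1101→e | 1100→d | 1100→d | 111→c | 101→a | 111→c
Decoded message: feeddcac

feeddcac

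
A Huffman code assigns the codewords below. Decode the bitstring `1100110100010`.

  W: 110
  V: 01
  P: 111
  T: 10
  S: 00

WVTTST

Read left to right; each codeword is recognised as soon as it completes (prefix code):
  110→W | 01→V | 10→T | 10→T | 00→S | 10→T
Decoded message: WVTTST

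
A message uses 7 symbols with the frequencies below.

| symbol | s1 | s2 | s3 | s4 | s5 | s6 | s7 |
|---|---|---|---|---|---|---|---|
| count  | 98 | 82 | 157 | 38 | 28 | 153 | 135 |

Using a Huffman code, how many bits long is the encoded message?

1829

Merge the two smallest weights repeatedly:
merge s5(28) and s4(38): 66
merge 66 and s2(82): 148
merge s1(98) and s7(135): 233
merge 148 and s6(153): 301
merge s3(157) and 233: 390
merge 301 and 390: 691
Total encoded bits = sum of merged weights = 66 + 148 + 233 + 301 + 390 + 691 = 1829.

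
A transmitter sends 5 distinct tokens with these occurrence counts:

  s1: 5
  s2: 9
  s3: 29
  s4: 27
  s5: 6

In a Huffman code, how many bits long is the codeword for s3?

Build the tree from the bottom:
merge s1(5) and s5(6): 11
merge s2(9) and 11: 20
merge 20 and s4(27): 47
merge s3(29) and 47: 76
s3 is merged only at the final step, so code length = 1.

1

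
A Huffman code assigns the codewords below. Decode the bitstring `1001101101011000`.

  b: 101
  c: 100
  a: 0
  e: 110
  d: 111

ceebca

Read left to right; each codeword is recognised as soon as it completes (prefix code):
  100→c | 110→e | 110→e | 101→b | 100→c | 0→a
Decoded message: ceebca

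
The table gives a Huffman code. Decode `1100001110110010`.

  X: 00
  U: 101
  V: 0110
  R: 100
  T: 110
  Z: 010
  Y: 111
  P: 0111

Read left to right; each codeword is recognised as soon as it completes (prefix code):
  110→T | 00→X | 0111→P | 0110→V | 010→Z
Decoded message: TXPVZ

TXPVZ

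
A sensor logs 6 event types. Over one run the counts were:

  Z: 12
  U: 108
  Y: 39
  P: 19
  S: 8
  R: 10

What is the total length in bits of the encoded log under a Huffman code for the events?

Build the Huffman tree bottom-up:
combine S(8), R(10) → 18
combine Z(12), 18 → 30
combine P(19), 30 → 49
combine Y(39), 49 → 88
combine 88, U(108) → 196
Total encoded bits = sum of merged weights = 18 + 30 + 49 + 88 + 196 = 381.

381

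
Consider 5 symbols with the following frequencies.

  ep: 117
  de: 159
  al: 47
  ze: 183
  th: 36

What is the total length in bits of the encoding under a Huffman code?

Greedily combine the two least-frequent nodes:
combine th(36), al(47) → 83
combine 83, ep(117) → 200
combine de(159), ze(183) → 342
combine 200, 342 → 542
The encoded length is the sum of every internal node's weight: 83 + 200 + 342 + 542 = 1167 bits.

1167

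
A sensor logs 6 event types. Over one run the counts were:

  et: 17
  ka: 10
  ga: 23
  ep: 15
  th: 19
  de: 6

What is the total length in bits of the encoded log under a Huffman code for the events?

Build the Huffman tree bottom-up:
de(6) + ka(10) → 16
ep(15) + 16 → 31
et(17) + th(19) → 36
ga(23) + 31 → 54
36 + 54 → 90
Each symbol's bit-cost is frequency × depth; summing gives 227 bits (equivalently 16 + 31 + 36 + 54 + 90).

227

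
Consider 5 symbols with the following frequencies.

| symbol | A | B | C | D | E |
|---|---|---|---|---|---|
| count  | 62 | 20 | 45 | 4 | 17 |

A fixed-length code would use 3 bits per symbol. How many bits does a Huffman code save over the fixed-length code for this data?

148

Fixed-length: 3 bits × 148 symbols = 444 bits.
Huffman merges:
merge D(4) and E(17): 21
merge B(20) and 21: 41
merge 41 and C(45): 86
merge A(62) and 86: 148
Huffman total = 21 + 41 + 86 + 148 = 296 bits.
Saving = 444 − 296 = 148 bits.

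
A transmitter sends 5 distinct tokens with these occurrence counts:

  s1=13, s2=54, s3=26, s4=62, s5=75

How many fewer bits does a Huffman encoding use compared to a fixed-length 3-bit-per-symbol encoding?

Fixed-length: 3 bits × 230 symbols = 690 bits.
Huffman merges:
combine s1(13), s3(26) → 39
combine 39, s2(54) → 93
combine s4(62), s5(75) → 137
combine 93, 137 → 230
Huffman total = 39 + 93 + 137 + 230 = 499 bits.
Saving = 690 − 499 = 191 bits.

191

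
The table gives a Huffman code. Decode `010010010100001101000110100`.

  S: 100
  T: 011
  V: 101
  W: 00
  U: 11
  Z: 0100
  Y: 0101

Read left to right; each codeword is recognised as soon as it completes (prefix code):
  0100→Z | 100→S | 101→V | 00→W | 00→W | 11→U | 0100→Z | 011→T | 0100→Z
Decoded message: ZSVWWUZTZ

ZSVWWUZTZ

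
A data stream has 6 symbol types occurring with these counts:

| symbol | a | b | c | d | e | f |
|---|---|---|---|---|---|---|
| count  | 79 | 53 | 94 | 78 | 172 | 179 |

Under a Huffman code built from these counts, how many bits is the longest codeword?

3

Merge the two lowest-weight nodes at each step:
merge b(53) and d(78): 131
merge a(79) and c(94): 173
merge 131 and e(172): 303
merge 173 and f(179): 352
merge 303 and 352: 655
The first pair merged (b, d) ends up deepest, at depth 3.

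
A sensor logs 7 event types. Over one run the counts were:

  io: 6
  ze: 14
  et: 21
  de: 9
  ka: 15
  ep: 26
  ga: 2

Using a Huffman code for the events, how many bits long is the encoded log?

Merge the two smallest weights repeatedly:
merge ga(2) and io(6): 8
merge 8 and de(9): 17
merge ze(14) and ka(15): 29
merge 17 and et(21): 38
merge ep(26) and 29: 55
merge 38 and 55: 93
The encoded length is the sum of every internal node's weight: 8 + 17 + 29 + 38 + 55 + 93 = 240 bits.

240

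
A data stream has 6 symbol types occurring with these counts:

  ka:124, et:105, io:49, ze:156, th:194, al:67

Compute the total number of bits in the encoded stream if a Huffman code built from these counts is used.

Build the Huffman tree bottom-up:
combine io(49), al(67) → 116
combine et(105), 116 → 221
combine ka(124), ze(156) → 280
combine th(194), 221 → 415
combine 280, 415 → 695
The encoded length is the sum of every internal node's weight: 116 + 221 + 280 + 415 + 695 = 1727 bits.

1727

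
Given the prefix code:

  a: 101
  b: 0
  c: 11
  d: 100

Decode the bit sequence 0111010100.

Read left to right; each codeword is recognised as soon as it completes (prefix code):
  0→b | 11→c | 101→a | 0→b | 100→d
Decoded message: bcabd

bcabd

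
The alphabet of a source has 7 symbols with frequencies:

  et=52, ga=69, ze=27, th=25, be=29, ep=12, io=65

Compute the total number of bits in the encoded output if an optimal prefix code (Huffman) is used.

Build the Huffman tree bottom-up:
merge ep(12) and th(25): 37
merge ze(27) and be(29): 56
merge 37 and et(52): 89
merge 56 and io(65): 121
merge ga(69) and 89: 158
merge 121 and 158: 279
Each symbol's bit-cost is frequency × depth; summing gives 740 bits (equivalently 37 + 56 + 89 + 121 + 158 + 279).

740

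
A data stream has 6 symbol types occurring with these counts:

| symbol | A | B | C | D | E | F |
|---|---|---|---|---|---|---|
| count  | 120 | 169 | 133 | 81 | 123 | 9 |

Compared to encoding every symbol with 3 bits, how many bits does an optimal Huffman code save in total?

Fixed-length: 3 bits × 635 symbols = 1905 bits.
Huffman merges:
combine F(9), D(81) → 90
combine 90, A(120) → 210
combine E(123), C(133) → 256
combine B(169), 210 → 379
combine 256, 379 → 635
Huffman total = 90 + 210 + 256 + 379 + 635 = 1570 bits.
Saving = 1905 − 1570 = 335 bits.

335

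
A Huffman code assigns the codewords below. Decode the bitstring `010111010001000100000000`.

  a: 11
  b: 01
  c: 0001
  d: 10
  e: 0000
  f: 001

bbabccee

Read left to right; each codeword is recognised as soon as it completes (prefix code):
  01→b | 01→b | 11→a | 01→b | 0001→c | 0001→c | 0000→e | 0000→e
Decoded message: bbabccee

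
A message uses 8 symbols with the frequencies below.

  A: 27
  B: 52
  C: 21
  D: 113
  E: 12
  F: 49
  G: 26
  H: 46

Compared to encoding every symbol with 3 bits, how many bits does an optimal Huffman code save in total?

80

Fixed-length: 3 bits × 346 symbols = 1038 bits.
Huffman merges:
combine E(12), C(21) → 33
combine G(26), A(27) → 53
combine 33, H(46) → 79
combine F(49), B(52) → 101
combine 53, 79 → 132
combine 101, D(113) → 214
combine 132, 214 → 346
Huffman total = 33 + 53 + 79 + 101 + 132 + 214 + 346 = 958 bits.
Saving = 1038 − 958 = 80 bits.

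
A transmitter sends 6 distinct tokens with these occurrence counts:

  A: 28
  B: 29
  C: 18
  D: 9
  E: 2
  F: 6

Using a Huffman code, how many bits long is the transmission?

Greedily combine the two least-frequent nodes:
combine E(2), F(6) → 8
combine 8, D(9) → 17
combine 17, C(18) → 35
combine A(28), B(29) → 57
combine 35, 57 → 92
The encoded length is the sum of every internal node's weight: 8 + 17 + 35 + 57 + 92 = 209 bits.

209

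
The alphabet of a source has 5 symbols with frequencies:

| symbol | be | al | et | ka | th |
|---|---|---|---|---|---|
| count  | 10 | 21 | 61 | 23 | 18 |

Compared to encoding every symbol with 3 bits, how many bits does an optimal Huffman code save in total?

122

Fixed-length: 3 bits × 133 symbols = 399 bits.
Huffman merges:
be(10) + th(18) → 28
al(21) + ka(23) → 44
28 + 44 → 72
et(61) + 72 → 133
Huffman total = 28 + 44 + 72 + 133 = 277 bits.
Saving = 399 − 277 = 122 bits.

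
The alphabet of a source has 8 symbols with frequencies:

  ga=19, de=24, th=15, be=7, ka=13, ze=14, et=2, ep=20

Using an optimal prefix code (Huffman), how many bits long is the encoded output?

327

Greedily combine the two least-frequent nodes:
merge et(2) and be(7): 9
merge 9 and ka(13): 22
merge ze(14) and th(15): 29
merge ga(19) and ep(20): 39
merge 22 and de(24): 46
merge 29 and 39: 68
merge 46 and 68: 114
Total encoded bits = sum of merged weights = 9 + 22 + 29 + 39 + 46 + 68 + 114 = 327.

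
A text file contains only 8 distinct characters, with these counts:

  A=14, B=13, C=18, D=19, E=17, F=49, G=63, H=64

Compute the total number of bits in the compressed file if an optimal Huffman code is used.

Merge the two smallest weights repeatedly:
combine B(13), A(14) → 27
combine E(17), C(18) → 35
combine D(19), 27 → 46
combine 35, 46 → 81
combine F(49), G(63) → 112
combine H(64), 81 → 145
combine 112, 145 → 257
The encoded length is the sum of every internal node's weight: 27 + 35 + 46 + 81 + 112 + 145 + 257 = 703 bits.

703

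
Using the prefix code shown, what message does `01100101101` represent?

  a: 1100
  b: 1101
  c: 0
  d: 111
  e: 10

caeb

Read left to right; each codeword is recognised as soon as it completes (prefix code):
  0→c | 1100→a | 10→e | 1101→b
Decoded message: caeb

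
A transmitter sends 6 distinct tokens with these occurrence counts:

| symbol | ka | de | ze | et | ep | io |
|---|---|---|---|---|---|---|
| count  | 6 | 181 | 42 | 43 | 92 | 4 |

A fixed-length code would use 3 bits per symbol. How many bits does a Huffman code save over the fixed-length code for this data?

Fixed-length: 3 bits × 368 symbols = 1104 bits.
Huffman merges:
merge io(4) and ka(6): 10
merge 10 and ze(42): 52
merge et(43) and 52: 95
merge ep(92) and 95: 187
merge de(181) and 187: 368
Huffman total = 10 + 52 + 95 + 187 + 368 = 712 bits.
Saving = 1104 − 712 = 392 bits.

392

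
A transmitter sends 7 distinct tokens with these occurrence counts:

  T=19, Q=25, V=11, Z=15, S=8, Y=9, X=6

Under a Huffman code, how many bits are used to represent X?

Build the tree from the bottom:
X(6) + S(8) → 14
Y(9) + V(11) → 20
14 + Z(15) → 29
T(19) + 20 → 39
Q(25) + 29 → 54
39 + 54 → 93
The subtree containing X is merged 4 times, so code length = 4.

4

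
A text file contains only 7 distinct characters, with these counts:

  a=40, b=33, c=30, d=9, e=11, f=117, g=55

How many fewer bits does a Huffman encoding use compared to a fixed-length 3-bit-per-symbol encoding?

Fixed-length: 3 bits × 295 symbols = 885 bits.
Huffman merges:
merge d(9) and e(11): 20
merge 20 and c(30): 50
merge b(33) and a(40): 73
merge 50 and g(55): 105
merge 73 and 105: 178
merge f(117) and 178: 295
Huffman total = 20 + 50 + 73 + 105 + 178 + 295 = 721 bits.
Saving = 885 − 721 = 164 bits.

164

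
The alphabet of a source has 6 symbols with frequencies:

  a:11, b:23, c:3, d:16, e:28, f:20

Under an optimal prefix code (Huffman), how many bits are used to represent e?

Repeatedly merge the two smallest:
c(3) + a(11) → 14
14 + d(16) → 30
f(20) + b(23) → 43
e(28) + 30 → 58
43 + 58 → 101
The subtree containing e is merged 2 times, so code length = 2.

2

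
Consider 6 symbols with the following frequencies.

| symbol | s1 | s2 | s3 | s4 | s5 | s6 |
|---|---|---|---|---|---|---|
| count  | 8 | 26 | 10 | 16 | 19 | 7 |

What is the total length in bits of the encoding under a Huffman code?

212

Build the Huffman tree bottom-up:
merge s6(7) and s1(8): 15
merge s3(10) and 15: 25
merge s4(16) and s5(19): 35
merge 25 and s2(26): 51
merge 35 and 51: 86
The encoded length is the sum of every internal node's weight: 15 + 25 + 35 + 51 + 86 = 212 bits.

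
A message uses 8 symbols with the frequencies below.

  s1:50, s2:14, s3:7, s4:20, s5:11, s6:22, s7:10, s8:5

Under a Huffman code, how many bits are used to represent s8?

Huffman merges, smallest pair first:
s8(5) + s3(7) → 12
s7(10) + s5(11) → 21
12 + s2(14) → 26
s4(20) + 21 → 41
s6(22) + 26 → 48
41 + 48 → 89
s1(50) + 89 → 139
The subtree containing s8 is merged 5 times, so code length = 5.

5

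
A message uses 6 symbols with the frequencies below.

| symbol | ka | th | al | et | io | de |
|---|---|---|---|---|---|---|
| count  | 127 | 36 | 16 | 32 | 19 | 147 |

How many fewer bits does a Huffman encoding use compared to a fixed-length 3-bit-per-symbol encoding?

319

Fixed-length: 3 bits × 377 symbols = 1131 bits.
Huffman merges:
combine al(16), io(19) → 35
combine et(32), 35 → 67
combine th(36), 67 → 103
combine 103, ka(127) → 230
combine de(147), 230 → 377
Huffman total = 35 + 67 + 103 + 230 + 377 = 812 bits.
Saving = 1131 − 812 = 319 bits.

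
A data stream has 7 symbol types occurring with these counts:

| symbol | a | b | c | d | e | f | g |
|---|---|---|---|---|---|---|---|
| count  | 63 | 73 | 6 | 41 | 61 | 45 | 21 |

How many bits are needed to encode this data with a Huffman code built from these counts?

Merge the two smallest weights repeatedly:
c(6) + g(21) → 27
27 + d(41) → 68
f(45) + e(61) → 106
a(63) + 68 → 131
b(73) + 106 → 179
131 + 179 → 310
Total encoded bits = sum of merged weights = 27 + 68 + 106 + 131 + 179 + 310 = 821.

821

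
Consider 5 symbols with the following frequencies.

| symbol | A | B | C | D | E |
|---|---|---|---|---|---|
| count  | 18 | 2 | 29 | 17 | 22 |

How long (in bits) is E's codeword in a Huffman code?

Repeatedly merge the two smallest:
merge B(2) and D(17): 19
merge A(18) and 19: 37
merge E(22) and C(29): 51
merge 37 and 51: 88
E's leaf is at depth 2, giving a 2-bit codeword.

2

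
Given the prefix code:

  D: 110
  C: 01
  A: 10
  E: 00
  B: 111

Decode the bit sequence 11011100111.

Read left to right; each codeword is recognised as soon as it completes (prefix code):
  110→D | 111→B | 00→E | 111→B
Decoded message: DBEB

DBEB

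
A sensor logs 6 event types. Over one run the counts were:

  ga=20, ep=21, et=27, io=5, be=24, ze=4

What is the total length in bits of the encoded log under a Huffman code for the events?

Build the Huffman tree bottom-up:
combine ze(4), io(5) → 9
combine 9, ga(20) → 29
combine ep(21), be(24) → 45
combine et(27), 29 → 56
combine 45, 56 → 101
Total encoded bits = sum of merged weights = 9 + 29 + 45 + 56 + 101 = 240.

240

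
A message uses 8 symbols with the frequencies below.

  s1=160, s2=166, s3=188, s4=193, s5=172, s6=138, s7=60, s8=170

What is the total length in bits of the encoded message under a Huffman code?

Build the Huffman tree bottom-up:
merge s7(60) and s6(138): 198
merge s1(160) and s2(166): 326
merge s8(170) and s5(172): 342
merge s3(188) and s4(193): 381
merge 198 and 326: 524
merge 342 and 381: 723
merge 524 and 723: 1247
The encoded length is the sum of every internal node's weight: 198 + 326 + 342 + 381 + 524 + 723 + 1247 = 3741 bits.

3741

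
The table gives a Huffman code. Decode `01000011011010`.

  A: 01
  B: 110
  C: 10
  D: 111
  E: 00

AEEBBC

Read left to right; each codeword is recognised as soon as it completes (prefix code):
  01→A | 00→E | 00→E | 110→B | 110→B | 10→C
Decoded message: AEEBBC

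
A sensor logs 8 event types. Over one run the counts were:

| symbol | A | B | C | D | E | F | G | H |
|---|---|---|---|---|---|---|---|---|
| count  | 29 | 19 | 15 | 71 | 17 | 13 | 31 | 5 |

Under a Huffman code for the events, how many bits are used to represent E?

4

Build the tree from the bottom:
H(5) + F(13) → 18
C(15) + E(17) → 32
18 + B(19) → 37
A(29) + G(31) → 60
32 + 37 → 69
60 + 69 → 129
D(71) + 129 → 200
E's leaf is at depth 4, giving a 4-bit codeword.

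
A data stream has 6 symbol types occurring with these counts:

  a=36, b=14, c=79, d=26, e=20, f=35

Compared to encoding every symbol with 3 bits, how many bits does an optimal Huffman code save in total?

124

Fixed-length: 3 bits × 210 symbols = 630 bits.
Huffman merges:
combine b(14), e(20) → 34
combine d(26), 34 → 60
combine f(35), a(36) → 71
combine 60, 71 → 131
combine c(79), 131 → 210
Huffman total = 34 + 60 + 71 + 131 + 210 = 506 bits.
Saving = 630 − 506 = 124 bits.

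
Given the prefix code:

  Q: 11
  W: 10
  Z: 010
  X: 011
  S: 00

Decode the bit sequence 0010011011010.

SWXXZ

Read left to right; each codeword is recognised as soon as it completes (prefix code):
  00→S | 10→W | 011→X | 011→X | 010→Z
Decoded message: SWXXZ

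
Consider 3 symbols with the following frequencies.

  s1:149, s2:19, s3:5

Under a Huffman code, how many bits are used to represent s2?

Repeatedly merge the two smallest:
s3(5) + s2(19) → 24
24 + s1(149) → 173
s2's leaf is at depth 2, giving a 2-bit codeword.

2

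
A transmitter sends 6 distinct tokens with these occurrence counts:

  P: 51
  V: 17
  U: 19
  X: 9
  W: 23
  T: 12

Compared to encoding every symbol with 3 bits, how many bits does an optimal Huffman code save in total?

Fixed-length: 3 bits × 131 symbols = 393 bits.
Huffman merges:
merge X(9) and T(12): 21
merge V(17) and U(19): 36
merge 21 and W(23): 44
merge 36 and 44: 80
merge P(51) and 80: 131
Huffman total = 21 + 36 + 44 + 80 + 131 = 312 bits.
Saving = 393 − 312 = 81 bits.

81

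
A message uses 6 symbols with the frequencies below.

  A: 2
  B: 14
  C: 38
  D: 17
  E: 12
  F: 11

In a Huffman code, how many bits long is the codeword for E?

3

Build the tree from the bottom:
A(2) + F(11) → 13
E(12) + 13 → 25
B(14) + D(17) → 31
25 + 31 → 56
C(38) + 56 → 94
E sits 3 levels below the root, so its codeword is 3 bits.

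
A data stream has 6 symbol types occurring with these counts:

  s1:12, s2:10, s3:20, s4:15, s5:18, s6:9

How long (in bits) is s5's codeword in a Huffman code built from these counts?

Huffman merges, smallest pair first:
merge s6(9) and s2(10): 19
merge s1(12) and s4(15): 27
merge s5(18) and 19: 37
merge s3(20) and 27: 47
merge 37 and 47: 84
The subtree containing s5 is merged 2 times, so code length = 2.

2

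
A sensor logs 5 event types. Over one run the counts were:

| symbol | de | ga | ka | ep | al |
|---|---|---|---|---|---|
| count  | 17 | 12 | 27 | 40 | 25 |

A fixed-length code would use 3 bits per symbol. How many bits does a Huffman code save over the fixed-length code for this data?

Fixed-length: 3 bits × 121 symbols = 363 bits.
Huffman merges:
merge ga(12) and de(17): 29
merge al(25) and ka(27): 52
merge 29 and ep(40): 69
merge 52 and 69: 121
Huffman total = 29 + 52 + 69 + 121 = 271 bits.
Saving = 363 − 271 = 92 bits.

92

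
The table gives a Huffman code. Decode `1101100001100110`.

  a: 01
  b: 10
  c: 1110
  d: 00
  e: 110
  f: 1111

eedabab

Read left to right; each codeword is recognised as soon as it completes (prefix code):
  110→e | 110→e | 00→d | 01→a | 10→b | 01→a | 10→b
Decoded message: eedabab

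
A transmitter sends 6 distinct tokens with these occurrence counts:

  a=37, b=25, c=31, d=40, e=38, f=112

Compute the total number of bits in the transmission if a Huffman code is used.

681

Build the Huffman tree bottom-up:
b(25) + c(31) → 56
a(37) + e(38) → 75
d(40) + 56 → 96
75 + 96 → 171
f(112) + 171 → 283
The encoded length is the sum of every internal node's weight: 56 + 75 + 96 + 171 + 283 = 681 bits.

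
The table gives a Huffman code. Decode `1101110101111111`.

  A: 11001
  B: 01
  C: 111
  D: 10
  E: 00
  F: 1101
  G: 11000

FFBCC

Read left to right; each codeword is recognised as soon as it completes (prefix code):
  1101→F | 1101→F | 01→B | 111→C | 111→C
Decoded message: FFBCC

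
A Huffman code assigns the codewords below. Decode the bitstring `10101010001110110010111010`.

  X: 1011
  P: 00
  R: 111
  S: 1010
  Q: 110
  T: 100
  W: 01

Read left to right; each codeword is recognised as soon as it completes (prefix code):
  1010→S | 1010→S | 00→P | 111→R | 01→W | 100→T | 1011→X | 1010→S
Decoded message: SSPRWTXS

SSPRWTXS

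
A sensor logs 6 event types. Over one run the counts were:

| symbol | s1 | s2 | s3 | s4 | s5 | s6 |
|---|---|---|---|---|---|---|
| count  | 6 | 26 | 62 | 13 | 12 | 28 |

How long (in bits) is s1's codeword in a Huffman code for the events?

Repeatedly merge the two smallest:
s1(6) + s5(12) → 18
s4(13) + 18 → 31
s2(26) + s6(28) → 54
31 + 54 → 85
s3(62) + 85 → 147
The subtree containing s1 is merged 4 times, so code length = 4.

4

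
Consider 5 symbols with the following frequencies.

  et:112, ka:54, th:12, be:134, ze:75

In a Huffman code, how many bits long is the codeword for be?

Build the tree from the bottom:
merge th(12) and ka(54): 66
merge 66 and ze(75): 141
merge et(112) and be(134): 246
merge 141 and 246: 387
be sits 2 levels below the root, so its codeword is 2 bits.

2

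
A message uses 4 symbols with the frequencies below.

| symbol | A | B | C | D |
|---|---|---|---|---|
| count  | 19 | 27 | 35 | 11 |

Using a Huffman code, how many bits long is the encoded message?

Greedily combine the two least-frequent nodes:
combine D(11), A(19) → 30
combine B(27), 30 → 57
combine C(35), 57 → 92
Each symbol's bit-cost is frequency × depth; summing gives 179 bits (equivalently 30 + 57 + 92).

179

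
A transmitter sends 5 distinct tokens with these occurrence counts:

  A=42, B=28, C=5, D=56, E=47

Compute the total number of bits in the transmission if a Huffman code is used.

389

Greedily combine the two least-frequent nodes:
combine C(5), B(28) → 33
combine 33, A(42) → 75
combine E(47), D(56) → 103
combine 75, 103 → 178
Total encoded bits = sum of merged weights = 33 + 75 + 103 + 178 = 389.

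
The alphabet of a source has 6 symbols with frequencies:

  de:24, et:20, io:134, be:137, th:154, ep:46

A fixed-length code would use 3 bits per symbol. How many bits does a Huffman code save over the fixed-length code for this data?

Fixed-length: 3 bits × 515 symbols = 1545 bits.
Huffman merges:
merge et(20) and de(24): 44
merge 44 and ep(46): 90
merge 90 and io(134): 224
merge be(137) and th(154): 291
merge 224 and 291: 515
Huffman total = 44 + 90 + 224 + 291 + 515 = 1164 bits.
Saving = 1545 − 1164 = 381 bits.

381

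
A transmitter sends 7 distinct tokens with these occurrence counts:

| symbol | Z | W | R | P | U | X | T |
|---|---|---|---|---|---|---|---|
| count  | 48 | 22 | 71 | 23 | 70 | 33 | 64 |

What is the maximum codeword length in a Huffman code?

4

Merge the two lowest-weight nodes at each step:
merge W(22) and P(23): 45
merge X(33) and 45: 78
merge Z(48) and T(64): 112
merge U(70) and R(71): 141
merge 78 and 112: 190
merge 141 and 190: 331
Maximum depth reached is 4.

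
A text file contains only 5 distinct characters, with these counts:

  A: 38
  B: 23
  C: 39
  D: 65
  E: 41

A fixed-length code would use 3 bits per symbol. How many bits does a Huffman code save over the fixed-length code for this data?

145

Fixed-length: 3 bits × 206 symbols = 618 bits.
Huffman merges:
B(23) + A(38) → 61
C(39) + E(41) → 80
61 + D(65) → 126
80 + 126 → 206
Huffman total = 61 + 80 + 126 + 206 = 473 bits.
Saving = 618 − 473 = 145 bits.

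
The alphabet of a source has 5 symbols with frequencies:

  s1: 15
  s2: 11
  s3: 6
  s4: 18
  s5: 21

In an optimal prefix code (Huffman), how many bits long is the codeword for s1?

Build the tree from the bottom:
merge s3(6) and s2(11): 17
merge s1(15) and 17: 32
merge s4(18) and s5(21): 39
merge 32 and 39: 71
s1 sits 2 levels below the root, so its codeword is 2 bits.

2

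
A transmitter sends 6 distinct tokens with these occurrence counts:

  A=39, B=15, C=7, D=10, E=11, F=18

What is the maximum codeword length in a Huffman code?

Merge the two lowest-weight nodes at each step:
combine C(7), D(10) → 17
combine E(11), B(15) → 26
combine 17, F(18) → 35
combine 26, 35 → 61
combine A(39), 61 → 100
The first pair merged (C, D) ends up deepest, at depth 4.

4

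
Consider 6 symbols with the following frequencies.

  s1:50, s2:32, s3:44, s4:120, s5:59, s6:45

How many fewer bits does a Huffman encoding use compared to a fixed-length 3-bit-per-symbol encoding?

179

Fixed-length: 3 bits × 350 symbols = 1050 bits.
Huffman merges:
s2(32) + s3(44) → 76
s6(45) + s1(50) → 95
s5(59) + 76 → 135
95 + s4(120) → 215
135 + 215 → 350
Huffman total = 76 + 95 + 135 + 215 + 350 = 871 bits.
Saving = 1050 − 871 = 179 bits.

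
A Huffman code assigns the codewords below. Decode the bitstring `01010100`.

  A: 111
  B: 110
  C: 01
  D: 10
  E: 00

Read left to right; each codeword is recognised as soon as it completes (prefix code):
  01→C | 01→C | 01→C | 00→E
Decoded message: CCCE

CCCE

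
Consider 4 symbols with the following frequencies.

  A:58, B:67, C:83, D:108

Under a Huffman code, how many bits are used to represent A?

2

Huffman merges, smallest pair first:
combine A(58), B(67) → 125
combine C(83), D(108) → 191
combine 125, 191 → 316
A's leaf is at depth 2, giving a 2-bit codeword.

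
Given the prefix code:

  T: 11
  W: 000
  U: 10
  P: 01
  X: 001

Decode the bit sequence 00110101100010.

Read left to right; each codeword is recognised as soon as it completes (prefix code):
  001→X | 10→U | 10→U | 11→T | 000→W | 10→U
Decoded message: XUUTWU

XUUTWU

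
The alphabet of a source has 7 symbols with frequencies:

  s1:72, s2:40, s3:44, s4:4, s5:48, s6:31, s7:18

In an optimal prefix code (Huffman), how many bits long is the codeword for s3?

Build the tree from the bottom:
merge s4(4) and s7(18): 22
merge 22 and s6(31): 53
merge s2(40) and s3(44): 84
merge s5(48) and 53: 101
merge s1(72) and 84: 156
merge 101 and 156: 257
The subtree containing s3 is merged 3 times, so code length = 3.

3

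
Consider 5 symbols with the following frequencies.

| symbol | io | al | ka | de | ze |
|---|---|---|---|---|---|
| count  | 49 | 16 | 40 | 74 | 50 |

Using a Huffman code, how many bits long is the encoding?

514

Build the Huffman tree bottom-up:
al(16) + ka(40) → 56
io(49) + ze(50) → 99
56 + de(74) → 130
99 + 130 → 229
Each symbol's bit-cost is frequency × depth; summing gives 514 bits (equivalently 56 + 99 + 130 + 229).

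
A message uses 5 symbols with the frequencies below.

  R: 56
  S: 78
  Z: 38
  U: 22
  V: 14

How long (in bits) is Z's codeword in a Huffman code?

Huffman merges, smallest pair first:
V(14) + U(22) → 36
36 + Z(38) → 74
R(56) + 74 → 130
S(78) + 130 → 208
Z's leaf is at depth 3, giving a 3-bit codeword.

3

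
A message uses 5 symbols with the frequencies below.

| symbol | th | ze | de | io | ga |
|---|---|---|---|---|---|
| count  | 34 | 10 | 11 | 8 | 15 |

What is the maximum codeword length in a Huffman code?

3

Merge the two lowest-weight nodes at each step:
combine io(8), ze(10) → 18
combine de(11), ga(15) → 26
combine 18, 26 → 44
combine th(34), 44 → 78
Maximum depth reached is 3.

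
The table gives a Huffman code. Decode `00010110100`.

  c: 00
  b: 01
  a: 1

cbbabc

Read left to right; each codeword is recognised as soon as it completes (prefix code):
  00→c | 01→b | 01→b | 1→a | 01→b | 00→c
Decoded message: cbbabc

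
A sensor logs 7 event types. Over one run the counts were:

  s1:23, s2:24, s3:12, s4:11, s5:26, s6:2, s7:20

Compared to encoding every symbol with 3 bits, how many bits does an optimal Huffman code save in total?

Fixed-length: 3 bits × 118 symbols = 354 bits.
Huffman merges:
s6(2) + s4(11) → 13
s3(12) + 13 → 25
s7(20) + s1(23) → 43
s2(24) + 25 → 49
s5(26) + 43 → 69
49 + 69 → 118
Huffman total = 13 + 25 + 43 + 49 + 69 + 118 = 317 bits.
Saving = 354 − 317 = 37 bits.

37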